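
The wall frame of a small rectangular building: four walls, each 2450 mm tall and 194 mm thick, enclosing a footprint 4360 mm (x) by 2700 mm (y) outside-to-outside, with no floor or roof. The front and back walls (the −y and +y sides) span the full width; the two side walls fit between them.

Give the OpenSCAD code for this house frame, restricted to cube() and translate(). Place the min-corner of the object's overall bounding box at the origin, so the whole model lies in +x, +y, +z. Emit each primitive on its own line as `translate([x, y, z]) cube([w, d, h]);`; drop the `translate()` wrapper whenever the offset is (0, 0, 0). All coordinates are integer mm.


cube([4360, 194, 2450]);
translate([0, 2506, 0]) cube([4360, 194, 2450]);
translate([0, 194, 0]) cube([194, 2312, 2450]);
translate([4166, 194, 0]) cube([194, 2312, 2450]);


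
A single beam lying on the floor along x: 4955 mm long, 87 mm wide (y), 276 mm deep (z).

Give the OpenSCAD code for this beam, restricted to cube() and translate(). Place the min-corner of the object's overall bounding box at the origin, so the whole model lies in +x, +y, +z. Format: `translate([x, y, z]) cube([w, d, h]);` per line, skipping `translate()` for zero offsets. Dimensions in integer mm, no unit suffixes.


cube([4955, 87, 276]);


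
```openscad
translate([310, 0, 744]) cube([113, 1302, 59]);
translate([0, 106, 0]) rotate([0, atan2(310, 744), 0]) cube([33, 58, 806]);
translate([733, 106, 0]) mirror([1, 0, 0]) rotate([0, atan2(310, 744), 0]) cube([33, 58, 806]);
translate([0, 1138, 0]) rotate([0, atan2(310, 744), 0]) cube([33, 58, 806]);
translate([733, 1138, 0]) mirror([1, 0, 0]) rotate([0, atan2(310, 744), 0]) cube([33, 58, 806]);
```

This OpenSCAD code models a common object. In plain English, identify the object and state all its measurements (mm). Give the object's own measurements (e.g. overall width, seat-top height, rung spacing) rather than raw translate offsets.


A sawhorse. A 113×1302×59 mm beam (x, y, z) sits on two A-frame leg pairs. Each pair is two raked legs of 33×58 mm section (58 mm along y) splaying symmetrically in x. Each leg rises 744 mm vertically over 310 mm of horizontal reach and is 806 mm long along its own axis. Every leg's outer bottom edge rests on the floor and its outer top edge meets a bottom edge of the beam — the left legs (tilting toward +x) meet the beam's −x bottom edge, the right legs (their mirror images, tilting toward −x) meet its +x bottom edge — so the leg tops tuck under the beam, the beam's underside is 744 mm above the floor, and the feet are 733 mm apart outside-to-outside with the beam centred between them. The two leg pairs are set in 106 mm from either end of the beam.


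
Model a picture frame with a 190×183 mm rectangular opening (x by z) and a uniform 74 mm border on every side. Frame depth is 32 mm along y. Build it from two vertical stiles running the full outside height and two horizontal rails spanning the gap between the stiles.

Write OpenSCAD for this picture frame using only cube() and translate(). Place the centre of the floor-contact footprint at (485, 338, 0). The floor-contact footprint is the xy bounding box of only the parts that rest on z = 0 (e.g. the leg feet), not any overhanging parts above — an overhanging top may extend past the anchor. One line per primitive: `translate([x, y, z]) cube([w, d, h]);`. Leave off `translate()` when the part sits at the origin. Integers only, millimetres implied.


translate([316, 322, 0]) cube([74, 32, 331]);
translate([580, 322, 0]) cube([74, 32, 331]);
translate([390, 322, 0]) cube([190, 32, 74]);
translate([390, 322, 257]) cube([190, 32, 74]);


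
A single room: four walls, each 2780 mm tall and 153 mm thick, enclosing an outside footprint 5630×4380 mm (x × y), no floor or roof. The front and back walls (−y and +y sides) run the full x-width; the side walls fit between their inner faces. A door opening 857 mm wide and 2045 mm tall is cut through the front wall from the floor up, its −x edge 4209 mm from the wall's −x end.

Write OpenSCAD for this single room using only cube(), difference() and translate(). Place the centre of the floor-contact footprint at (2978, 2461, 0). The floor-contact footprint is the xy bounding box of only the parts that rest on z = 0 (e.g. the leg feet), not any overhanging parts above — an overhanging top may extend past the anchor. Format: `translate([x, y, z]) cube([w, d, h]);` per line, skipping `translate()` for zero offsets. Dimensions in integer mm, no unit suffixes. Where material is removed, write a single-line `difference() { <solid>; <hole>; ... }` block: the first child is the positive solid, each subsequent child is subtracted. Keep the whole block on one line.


difference() { translate([163, 271, 0]) cube([5630, 153, 2780]); translate([4372, 271, 0]) cube([857, 153, 2045]); }
translate([163, 4498, 0]) cube([5630, 153, 2780]);
translate([163, 424, 0]) cube([153, 4074, 2780]);
translate([5640, 424, 0]) cube([153, 4074, 2780]);


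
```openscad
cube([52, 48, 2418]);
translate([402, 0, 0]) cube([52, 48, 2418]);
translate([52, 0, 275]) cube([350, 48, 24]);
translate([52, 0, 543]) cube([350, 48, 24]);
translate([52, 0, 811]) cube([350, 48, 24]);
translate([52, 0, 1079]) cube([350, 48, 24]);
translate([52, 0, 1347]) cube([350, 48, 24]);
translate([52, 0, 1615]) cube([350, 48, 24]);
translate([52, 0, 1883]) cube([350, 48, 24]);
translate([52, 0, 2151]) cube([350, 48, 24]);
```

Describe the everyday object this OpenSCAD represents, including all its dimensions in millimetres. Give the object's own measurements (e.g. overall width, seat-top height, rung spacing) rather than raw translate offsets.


A straight ladder. Two 52×48 mm vertical rails, 2418 mm tall, stand 454 mm apart (outside-to-outside) with their front faces coplanar on the −y side. 8 rungs, each 48 mm deep and 24 mm tall, span between the inner faces of the rails, front faces flush with the rails. The lowest rung's underside is at z = 275 mm and rungs are spaced 268 mm apart (underside to underside).


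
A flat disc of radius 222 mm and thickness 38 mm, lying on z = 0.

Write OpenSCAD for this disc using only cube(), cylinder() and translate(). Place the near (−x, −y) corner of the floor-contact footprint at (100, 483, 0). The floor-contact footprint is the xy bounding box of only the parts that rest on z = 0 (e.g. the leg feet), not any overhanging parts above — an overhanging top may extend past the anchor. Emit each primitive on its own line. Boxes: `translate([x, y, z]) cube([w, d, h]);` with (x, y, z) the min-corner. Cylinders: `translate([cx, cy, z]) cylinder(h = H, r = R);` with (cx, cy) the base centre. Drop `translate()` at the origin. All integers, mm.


translate([322, 705, 0]) cylinder(h = 38, r = 222);


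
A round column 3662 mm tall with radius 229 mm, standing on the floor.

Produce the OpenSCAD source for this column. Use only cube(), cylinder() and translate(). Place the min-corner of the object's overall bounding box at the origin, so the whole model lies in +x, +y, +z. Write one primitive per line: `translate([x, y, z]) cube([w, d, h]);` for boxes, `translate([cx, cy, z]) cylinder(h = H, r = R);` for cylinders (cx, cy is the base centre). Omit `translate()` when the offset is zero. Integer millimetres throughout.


translate([229, 229, 0]) cylinder(h = 3662, r = 229);


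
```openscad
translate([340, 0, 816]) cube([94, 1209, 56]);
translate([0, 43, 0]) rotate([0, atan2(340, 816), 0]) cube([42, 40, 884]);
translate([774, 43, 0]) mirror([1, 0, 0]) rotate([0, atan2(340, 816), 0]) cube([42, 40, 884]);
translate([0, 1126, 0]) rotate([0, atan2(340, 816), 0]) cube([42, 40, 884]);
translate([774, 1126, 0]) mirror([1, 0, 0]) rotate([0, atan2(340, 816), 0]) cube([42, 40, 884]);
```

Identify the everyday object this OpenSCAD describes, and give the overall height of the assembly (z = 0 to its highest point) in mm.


A sawhorse. The overall height is 872 mm.

A beam across two mirrored pairs of raked legs — a sawhorse. The beam's underside is at z = 816 (matching the legs' vertical rise in atan2(340, 816)) and the beam is 56 mm tall, so its top is at 816 + 56 = 872 mm. The raked legs top out at the beam's underside, so that is the highest point.


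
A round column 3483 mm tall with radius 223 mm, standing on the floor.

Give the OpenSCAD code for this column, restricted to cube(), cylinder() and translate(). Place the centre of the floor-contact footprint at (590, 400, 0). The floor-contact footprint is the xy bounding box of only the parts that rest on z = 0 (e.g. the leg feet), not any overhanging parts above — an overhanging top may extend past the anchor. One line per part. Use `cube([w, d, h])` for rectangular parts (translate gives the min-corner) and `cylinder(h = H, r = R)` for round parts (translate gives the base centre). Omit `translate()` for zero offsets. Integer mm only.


translate([590, 400, 0]) cylinder(h = 3483, r = 223);


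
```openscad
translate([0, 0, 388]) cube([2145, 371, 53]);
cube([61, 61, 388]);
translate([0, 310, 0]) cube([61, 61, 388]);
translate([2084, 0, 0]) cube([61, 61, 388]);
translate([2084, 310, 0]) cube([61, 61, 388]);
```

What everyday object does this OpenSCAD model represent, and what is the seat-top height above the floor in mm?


A bench. The seat-top height is 441 mm.

A long slab on four corner posts — a bench. The slab sits at z = 388 with thickness 53, so the top is 388 + 53 = 441 mm.


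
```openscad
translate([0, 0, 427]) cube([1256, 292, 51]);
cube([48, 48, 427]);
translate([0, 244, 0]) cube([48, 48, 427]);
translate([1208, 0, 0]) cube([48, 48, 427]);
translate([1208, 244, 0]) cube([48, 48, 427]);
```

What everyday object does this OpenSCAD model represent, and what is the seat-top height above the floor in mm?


A bench. The seat-top height is 478 mm.

A long slab on four corner posts — a bench. The slab sits at z = 427 with thickness 51, so the top is 427 + 51 = 478 mm.


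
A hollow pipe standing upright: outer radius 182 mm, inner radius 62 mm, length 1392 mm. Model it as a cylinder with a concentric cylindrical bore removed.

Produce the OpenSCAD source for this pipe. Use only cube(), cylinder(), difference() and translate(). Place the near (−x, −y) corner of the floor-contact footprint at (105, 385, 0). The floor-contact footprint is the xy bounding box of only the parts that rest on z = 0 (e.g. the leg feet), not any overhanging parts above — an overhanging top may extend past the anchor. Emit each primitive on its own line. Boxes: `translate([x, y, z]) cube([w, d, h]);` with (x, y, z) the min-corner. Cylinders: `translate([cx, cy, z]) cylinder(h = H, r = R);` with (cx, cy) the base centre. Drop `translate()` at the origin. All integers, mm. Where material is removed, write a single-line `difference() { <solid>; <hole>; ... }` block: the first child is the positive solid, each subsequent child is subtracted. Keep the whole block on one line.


difference() { translate([287, 567, 0]) cylinder(h = 1392, r = 182); translate([287, 567, 0]) cylinder(h = 1392, r = 62); }


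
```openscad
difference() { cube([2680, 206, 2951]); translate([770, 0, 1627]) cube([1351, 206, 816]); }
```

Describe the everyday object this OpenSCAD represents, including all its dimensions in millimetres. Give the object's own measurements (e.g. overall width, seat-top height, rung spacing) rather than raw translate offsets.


A wall 2680 mm long (x), 206 mm thick (y), 2951 mm tall, with a rectangular window opening cut through it. The opening is 1351 mm wide and 816 mm tall; its sill is at z = 1627 mm and its near (−x) edge is 770 mm from the wall's −x end. The opening passes through the full wall thickness.


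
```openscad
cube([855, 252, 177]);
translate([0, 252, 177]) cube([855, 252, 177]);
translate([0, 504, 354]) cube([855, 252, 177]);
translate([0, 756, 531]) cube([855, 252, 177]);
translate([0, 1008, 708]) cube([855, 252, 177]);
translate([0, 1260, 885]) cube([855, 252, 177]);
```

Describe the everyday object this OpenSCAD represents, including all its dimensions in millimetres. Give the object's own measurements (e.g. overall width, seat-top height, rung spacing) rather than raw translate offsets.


A straight staircase of 6 solid steps. Each step is 855 mm wide (x), 252 mm deep (y, the going) and 177 mm tall (the rise). The first step rests on the floor; each subsequent step sits one going further in +y and one rise higher in +z, directly behind and above the previous step with no overlap.


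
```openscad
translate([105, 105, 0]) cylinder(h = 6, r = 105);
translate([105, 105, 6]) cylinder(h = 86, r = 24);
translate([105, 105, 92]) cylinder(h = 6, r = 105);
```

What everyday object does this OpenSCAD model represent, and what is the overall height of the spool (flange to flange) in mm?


A spool. The overall height is 98 mm.

Three coaxial cylinders, large–small–large — a spool. Two 6 mm flanges and a 86 mm core give 6 + 86 + 6 = 98 mm.


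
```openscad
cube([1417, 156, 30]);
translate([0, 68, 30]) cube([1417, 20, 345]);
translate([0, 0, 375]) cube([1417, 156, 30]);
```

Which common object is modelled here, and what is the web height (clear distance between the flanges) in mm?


An I-beam. The web height is 345 mm.

Two wide flanges with a thin centred web — an I-beam. Overall 405 mm minus two 30 mm flanges gives a web of 405 − 2·30 = 345 mm.


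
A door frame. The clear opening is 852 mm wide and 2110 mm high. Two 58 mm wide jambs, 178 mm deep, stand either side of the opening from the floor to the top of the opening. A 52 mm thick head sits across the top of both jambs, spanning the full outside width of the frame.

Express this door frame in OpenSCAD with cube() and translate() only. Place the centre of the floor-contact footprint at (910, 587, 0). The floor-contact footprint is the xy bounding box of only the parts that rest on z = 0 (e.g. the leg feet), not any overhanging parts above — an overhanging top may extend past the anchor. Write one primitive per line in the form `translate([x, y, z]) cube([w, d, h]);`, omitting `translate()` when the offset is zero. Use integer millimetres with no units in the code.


translate([426, 498, 0]) cube([58, 178, 2110]);
translate([1336, 498, 0]) cube([58, 178, 2110]);
translate([426, 498, 2110]) cube([968, 178, 52]);


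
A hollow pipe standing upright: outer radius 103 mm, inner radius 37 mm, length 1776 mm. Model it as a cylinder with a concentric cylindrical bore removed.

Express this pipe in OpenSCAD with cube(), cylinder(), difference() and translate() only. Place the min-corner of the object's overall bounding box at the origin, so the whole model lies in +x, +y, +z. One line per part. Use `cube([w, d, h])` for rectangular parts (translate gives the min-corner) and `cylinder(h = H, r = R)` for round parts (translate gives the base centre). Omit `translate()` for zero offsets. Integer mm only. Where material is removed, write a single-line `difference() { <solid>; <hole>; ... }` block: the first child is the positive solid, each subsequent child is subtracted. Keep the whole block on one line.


difference() { translate([103, 103, 0]) cylinder(h = 1776, r = 103); translate([103, 103, 0]) cylinder(h = 1776, r = 37); }


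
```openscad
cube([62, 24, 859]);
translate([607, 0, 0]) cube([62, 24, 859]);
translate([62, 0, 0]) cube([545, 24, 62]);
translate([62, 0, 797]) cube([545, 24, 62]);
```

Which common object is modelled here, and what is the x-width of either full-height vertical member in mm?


A picture frame. The border width is 62 mm.

Four thin pieces enclosing a rectangular opening — a picture frame. The two full-height stiles are 859 mm tall; the top rail sits at z = 797 and is 62 mm tall, so the border above the opening is 859 − 797 = 62 mm, matching the stile x-width.


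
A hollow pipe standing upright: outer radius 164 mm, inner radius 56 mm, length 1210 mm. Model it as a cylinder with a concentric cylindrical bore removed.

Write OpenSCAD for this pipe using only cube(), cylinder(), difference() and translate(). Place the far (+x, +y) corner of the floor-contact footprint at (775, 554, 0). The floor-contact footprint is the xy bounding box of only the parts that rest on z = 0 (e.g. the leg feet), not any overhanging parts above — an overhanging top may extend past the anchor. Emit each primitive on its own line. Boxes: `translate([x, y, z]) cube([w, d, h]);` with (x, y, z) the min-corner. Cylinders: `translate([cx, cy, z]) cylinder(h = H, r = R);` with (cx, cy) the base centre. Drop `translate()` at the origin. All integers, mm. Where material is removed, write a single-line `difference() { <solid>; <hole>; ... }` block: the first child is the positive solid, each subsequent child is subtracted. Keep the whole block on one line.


difference() { translate([611, 390, 0]) cylinder(h = 1210, r = 164); translate([611, 390, 0]) cylinder(h = 1210, r = 56); }


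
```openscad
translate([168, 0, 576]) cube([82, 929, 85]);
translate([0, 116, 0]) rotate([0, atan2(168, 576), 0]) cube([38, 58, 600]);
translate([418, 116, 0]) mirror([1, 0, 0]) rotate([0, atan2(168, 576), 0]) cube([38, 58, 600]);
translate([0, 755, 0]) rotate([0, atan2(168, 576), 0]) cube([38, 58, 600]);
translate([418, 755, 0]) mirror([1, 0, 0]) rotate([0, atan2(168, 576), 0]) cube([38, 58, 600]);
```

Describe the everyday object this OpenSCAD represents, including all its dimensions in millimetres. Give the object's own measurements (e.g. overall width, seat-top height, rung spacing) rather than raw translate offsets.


A sawhorse. A 82×929×85 mm beam (x, y, z) sits on two A-frame leg pairs. Each pair is two raked legs of 38×58 mm section (58 mm along y) splaying symmetrically in x. Each leg rises 576 mm vertically over 168 mm of horizontal reach and is 600 mm long along its own axis. Every leg's outer bottom edge rests on the floor and its outer top edge meets a bottom edge of the beam — the left legs (tilting toward +x) meet the beam's −x bottom edge, the right legs (their mirror images, tilting toward −x) meet its +x bottom edge — so the leg tops tuck under the beam, the beam's underside is 576 mm above the floor, and the feet are 418 mm apart outside-to-outside with the beam centred between them. The two leg pairs are set in 116 mm from either end of the beam.


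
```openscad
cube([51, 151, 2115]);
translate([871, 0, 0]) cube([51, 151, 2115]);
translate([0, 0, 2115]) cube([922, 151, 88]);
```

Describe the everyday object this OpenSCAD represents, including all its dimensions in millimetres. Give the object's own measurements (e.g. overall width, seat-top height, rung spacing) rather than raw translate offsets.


A door frame. The clear opening is 820 mm wide and 2115 mm high. Two 51 mm wide jambs, 151 mm deep, stand either side of the opening from the floor to the top of the opening. A 88 mm thick head sits across the top of both jambs, spanning the full outside width of the frame.


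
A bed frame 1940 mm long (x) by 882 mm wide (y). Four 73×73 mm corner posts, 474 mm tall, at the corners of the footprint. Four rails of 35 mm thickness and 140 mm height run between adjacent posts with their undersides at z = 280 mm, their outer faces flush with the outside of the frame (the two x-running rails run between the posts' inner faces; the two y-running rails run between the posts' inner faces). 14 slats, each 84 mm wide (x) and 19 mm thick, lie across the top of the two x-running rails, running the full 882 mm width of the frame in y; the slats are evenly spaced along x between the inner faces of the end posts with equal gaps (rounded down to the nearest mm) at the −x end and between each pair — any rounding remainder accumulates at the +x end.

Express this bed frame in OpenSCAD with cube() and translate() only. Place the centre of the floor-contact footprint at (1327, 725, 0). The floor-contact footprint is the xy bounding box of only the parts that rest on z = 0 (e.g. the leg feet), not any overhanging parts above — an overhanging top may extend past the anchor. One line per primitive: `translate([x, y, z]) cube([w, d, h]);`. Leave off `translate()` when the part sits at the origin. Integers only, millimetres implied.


translate([357, 284, 0]) cube([73, 73, 474]);
translate([357, 1093, 0]) cube([73, 73, 474]);
translate([2224, 284, 0]) cube([73, 73, 474]);
translate([2224, 1093, 0]) cube([73, 73, 474]);
translate([430, 284, 280]) cube([1794, 35, 140]);
translate([430, 1131, 280]) cube([1794, 35, 140]);
translate([357, 357, 280]) cube([35, 736, 140]);
translate([2262, 357, 280]) cube([35, 736, 140]);
translate([471, 284, 420]) cube([84, 882, 19]);
translate([596, 284, 420]) cube([84, 882, 19]);
translate([721, 284, 420]) cube([84, 882, 19]);
translate([846, 284, 420]) cube([84, 882, 19]);
translate([971, 284, 420]) cube([84, 882, 19]);
translate([1096, 284, 420]) cube([84, 882, 19]);
translate([1221, 284, 420]) cube([84, 882, 19]);
translate([1346, 284, 420]) cube([84, 882, 19]);
translate([1471, 284, 420]) cube([84, 882, 19]);
translate([1596, 284, 420]) cube([84, 882, 19]);
translate([1721, 284, 420]) cube([84, 882, 19]);
translate([1846, 284, 420]) cube([84, 882, 19]);
translate([1971, 284, 420]) cube([84, 882, 19]);
translate([2096, 284, 420]) cube([84, 882, 19]);


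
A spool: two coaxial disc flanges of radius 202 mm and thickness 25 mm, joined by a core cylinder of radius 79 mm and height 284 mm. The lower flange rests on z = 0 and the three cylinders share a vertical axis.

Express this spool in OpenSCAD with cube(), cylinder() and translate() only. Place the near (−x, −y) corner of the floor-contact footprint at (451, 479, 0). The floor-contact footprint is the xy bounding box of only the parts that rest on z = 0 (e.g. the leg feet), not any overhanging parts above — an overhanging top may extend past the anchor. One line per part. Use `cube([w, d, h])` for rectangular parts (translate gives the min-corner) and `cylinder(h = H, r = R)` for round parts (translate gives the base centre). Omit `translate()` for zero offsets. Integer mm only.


translate([653, 681, 0]) cylinder(h = 25, r = 202);
translate([653, 681, 25]) cylinder(h = 284, r = 79);
translate([653, 681, 309]) cylinder(h = 25, r = 202);


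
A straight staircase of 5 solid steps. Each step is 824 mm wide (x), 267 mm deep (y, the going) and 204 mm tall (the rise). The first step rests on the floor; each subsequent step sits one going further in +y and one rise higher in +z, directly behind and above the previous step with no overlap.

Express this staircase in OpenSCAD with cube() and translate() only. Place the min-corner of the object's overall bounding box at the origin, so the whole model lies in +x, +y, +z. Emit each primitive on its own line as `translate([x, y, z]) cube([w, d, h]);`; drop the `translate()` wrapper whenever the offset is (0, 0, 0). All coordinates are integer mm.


cube([824, 267, 204]);
translate([0, 267, 204]) cube([824, 267, 204]);
translate([0, 534, 408]) cube([824, 267, 204]);
translate([0, 801, 612]) cube([824, 267, 204]);
translate([0, 1068, 816]) cube([824, 267, 204]);


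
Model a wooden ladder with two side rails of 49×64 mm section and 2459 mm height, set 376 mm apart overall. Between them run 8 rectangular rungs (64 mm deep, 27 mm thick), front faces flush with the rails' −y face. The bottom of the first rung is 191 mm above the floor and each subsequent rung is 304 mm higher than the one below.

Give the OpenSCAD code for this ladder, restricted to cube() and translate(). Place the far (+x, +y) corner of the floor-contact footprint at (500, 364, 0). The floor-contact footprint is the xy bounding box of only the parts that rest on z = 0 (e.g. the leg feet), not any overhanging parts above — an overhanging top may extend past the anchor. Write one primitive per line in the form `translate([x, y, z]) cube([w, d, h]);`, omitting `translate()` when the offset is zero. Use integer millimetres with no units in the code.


translate([124, 300, 0]) cube([49, 64, 2459]);
translate([451, 300, 0]) cube([49, 64, 2459]);
translate([173, 300, 191]) cube([278, 64, 27]);
translate([173, 300, 495]) cube([278, 64, 27]);
translate([173, 300, 799]) cube([278, 64, 27]);
translate([173, 300, 1103]) cube([278, 64, 27]);
translate([173, 300, 1407]) cube([278, 64, 27]);
translate([173, 300, 1711]) cube([278, 64, 27]);
translate([173, 300, 2015]) cube([278, 64, 27]);
translate([173, 300, 2319]) cube([278, 64, 27]);


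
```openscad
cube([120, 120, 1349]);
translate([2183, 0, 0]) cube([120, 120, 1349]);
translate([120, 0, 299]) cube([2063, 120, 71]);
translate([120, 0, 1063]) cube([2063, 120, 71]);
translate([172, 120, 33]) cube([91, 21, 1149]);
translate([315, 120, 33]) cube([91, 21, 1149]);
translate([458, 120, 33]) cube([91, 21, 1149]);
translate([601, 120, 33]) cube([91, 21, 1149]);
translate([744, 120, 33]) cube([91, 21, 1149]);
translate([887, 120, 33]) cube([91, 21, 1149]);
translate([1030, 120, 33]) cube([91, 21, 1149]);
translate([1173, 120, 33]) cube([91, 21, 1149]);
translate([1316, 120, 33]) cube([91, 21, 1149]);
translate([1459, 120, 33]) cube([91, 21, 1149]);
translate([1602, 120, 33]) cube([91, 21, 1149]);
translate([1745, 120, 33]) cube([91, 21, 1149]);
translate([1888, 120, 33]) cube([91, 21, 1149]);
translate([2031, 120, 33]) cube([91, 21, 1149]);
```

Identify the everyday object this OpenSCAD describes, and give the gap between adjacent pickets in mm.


A fence section. The picket gap is 52 mm.

Two posts, two rails, 14 pickets — a fence section. Span 2063 mm holds 14 pickets of 91 mm with 15 equal gaps: ⌊(2063 − 14·91) / 15⌋ = 52 mm.


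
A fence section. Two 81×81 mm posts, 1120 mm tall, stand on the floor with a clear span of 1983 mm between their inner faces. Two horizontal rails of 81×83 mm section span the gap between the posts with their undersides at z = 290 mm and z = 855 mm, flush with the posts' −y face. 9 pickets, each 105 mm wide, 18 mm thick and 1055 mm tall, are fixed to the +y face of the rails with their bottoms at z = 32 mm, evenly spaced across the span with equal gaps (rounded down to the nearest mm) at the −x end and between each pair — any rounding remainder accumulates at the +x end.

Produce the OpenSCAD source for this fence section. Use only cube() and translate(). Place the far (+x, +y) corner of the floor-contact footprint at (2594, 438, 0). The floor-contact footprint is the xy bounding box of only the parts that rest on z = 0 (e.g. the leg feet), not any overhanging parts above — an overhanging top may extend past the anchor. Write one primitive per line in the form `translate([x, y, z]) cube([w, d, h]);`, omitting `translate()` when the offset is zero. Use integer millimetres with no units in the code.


translate([449, 357, 0]) cube([81, 81, 1120]);
translate([2513, 357, 0]) cube([81, 81, 1120]);
translate([530, 357, 290]) cube([1983, 81, 83]);
translate([530, 357, 855]) cube([1983, 81, 83]);
translate([633, 438, 32]) cube([105, 18, 1055]);
translate([841, 438, 32]) cube([105, 18, 1055]);
translate([1049, 438, 32]) cube([105, 18, 1055]);
translate([1257, 438, 32]) cube([105, 18, 1055]);
translate([1465, 438, 32]) cube([105, 18, 1055]);
translate([1673, 438, 32]) cube([105, 18, 1055]);
translate([1881, 438, 32]) cube([105, 18, 1055]);
translate([2089, 438, 32]) cube([105, 18, 1055]);
translate([2297, 438, 32]) cube([105, 18, 1055]);


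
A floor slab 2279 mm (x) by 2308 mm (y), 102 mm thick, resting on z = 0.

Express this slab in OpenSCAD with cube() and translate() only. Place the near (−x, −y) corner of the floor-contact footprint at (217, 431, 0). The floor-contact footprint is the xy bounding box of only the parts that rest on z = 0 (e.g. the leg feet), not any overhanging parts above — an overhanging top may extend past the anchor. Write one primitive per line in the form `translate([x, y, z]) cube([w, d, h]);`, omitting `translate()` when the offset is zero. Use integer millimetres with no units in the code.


translate([217, 431, 0]) cube([2279, 2308, 102]);


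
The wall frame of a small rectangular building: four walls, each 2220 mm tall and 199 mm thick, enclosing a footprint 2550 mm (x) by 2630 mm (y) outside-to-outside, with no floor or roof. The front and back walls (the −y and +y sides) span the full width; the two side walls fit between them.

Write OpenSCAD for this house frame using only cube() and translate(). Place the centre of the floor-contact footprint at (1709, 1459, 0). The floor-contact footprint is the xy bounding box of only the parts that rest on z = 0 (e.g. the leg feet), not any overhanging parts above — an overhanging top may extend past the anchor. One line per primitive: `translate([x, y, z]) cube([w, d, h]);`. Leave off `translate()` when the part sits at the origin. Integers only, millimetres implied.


translate([434, 144, 0]) cube([2550, 199, 2220]);
translate([434, 2575, 0]) cube([2550, 199, 2220]);
translate([434, 343, 0]) cube([199, 2232, 2220]);
translate([2785, 343, 0]) cube([199, 2232, 2220]);


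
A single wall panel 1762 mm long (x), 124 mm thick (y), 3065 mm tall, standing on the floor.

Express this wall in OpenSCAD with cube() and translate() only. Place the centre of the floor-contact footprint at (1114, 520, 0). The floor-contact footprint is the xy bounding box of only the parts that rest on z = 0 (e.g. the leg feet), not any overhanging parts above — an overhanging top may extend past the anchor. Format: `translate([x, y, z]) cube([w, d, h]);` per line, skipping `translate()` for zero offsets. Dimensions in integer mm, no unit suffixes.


translate([233, 458, 0]) cube([1762, 124, 3065]);


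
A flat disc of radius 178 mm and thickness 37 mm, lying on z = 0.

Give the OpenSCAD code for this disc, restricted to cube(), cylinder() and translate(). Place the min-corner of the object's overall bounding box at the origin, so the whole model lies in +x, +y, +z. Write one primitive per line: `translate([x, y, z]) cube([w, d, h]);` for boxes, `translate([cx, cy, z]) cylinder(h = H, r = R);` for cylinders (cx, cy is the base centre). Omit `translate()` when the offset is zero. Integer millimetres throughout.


translate([178, 178, 0]) cylinder(h = 37, r = 178);


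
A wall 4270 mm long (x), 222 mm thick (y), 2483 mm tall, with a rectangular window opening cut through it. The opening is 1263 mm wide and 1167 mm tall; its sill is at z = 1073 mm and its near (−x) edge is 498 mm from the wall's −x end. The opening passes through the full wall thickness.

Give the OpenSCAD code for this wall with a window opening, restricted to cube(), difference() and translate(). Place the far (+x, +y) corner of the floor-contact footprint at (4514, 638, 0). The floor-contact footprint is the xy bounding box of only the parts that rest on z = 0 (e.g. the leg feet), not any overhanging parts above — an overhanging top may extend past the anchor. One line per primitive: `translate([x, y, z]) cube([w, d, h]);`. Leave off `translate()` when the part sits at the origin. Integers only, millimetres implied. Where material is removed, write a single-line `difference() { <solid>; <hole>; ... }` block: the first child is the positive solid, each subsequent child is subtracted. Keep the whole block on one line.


difference() { translate([244, 416, 0]) cube([4270, 222, 2483]); translate([742, 416, 1073]) cube([1263, 222, 1167]); }


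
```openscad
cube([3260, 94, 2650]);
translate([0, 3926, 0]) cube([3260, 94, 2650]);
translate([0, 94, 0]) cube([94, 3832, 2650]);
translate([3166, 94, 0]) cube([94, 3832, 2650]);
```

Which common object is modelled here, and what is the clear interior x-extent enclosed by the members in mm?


A house (or room) frame. The interior width is 3072 mm.

Four 2650 mm walls enclosing a rectangle with no floor or roof — a room or house frame. Outside width is 3260 mm and wall thickness is 94 mm, so the interior width is 3260 − 2 × 94 = 3072 mm.


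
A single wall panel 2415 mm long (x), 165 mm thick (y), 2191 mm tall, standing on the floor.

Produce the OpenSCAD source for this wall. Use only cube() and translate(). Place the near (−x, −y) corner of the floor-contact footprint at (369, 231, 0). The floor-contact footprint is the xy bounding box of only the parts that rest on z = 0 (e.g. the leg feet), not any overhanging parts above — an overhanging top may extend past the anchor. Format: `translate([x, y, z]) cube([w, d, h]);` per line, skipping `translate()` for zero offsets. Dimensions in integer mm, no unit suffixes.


translate([369, 231, 0]) cube([2415, 165, 2191]);


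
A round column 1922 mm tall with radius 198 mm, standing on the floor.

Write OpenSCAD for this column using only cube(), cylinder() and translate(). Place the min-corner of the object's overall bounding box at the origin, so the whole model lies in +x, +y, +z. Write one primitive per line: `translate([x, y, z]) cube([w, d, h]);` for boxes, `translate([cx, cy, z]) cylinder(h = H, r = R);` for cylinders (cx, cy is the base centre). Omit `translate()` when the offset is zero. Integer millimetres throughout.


translate([198, 198, 0]) cylinder(h = 1922, r = 198);


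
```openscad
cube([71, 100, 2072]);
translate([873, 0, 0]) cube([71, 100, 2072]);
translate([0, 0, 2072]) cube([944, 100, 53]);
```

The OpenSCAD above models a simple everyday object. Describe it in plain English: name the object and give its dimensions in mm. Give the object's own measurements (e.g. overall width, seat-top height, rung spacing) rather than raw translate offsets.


A door frame. The clear opening is 802 mm wide and 2072 mm high. Two 71 mm wide jambs, 100 mm deep, stand either side of the opening from the floor to the top of the opening. A 53 mm thick head sits across the top of both jambs, spanning the full outside width of the frame.


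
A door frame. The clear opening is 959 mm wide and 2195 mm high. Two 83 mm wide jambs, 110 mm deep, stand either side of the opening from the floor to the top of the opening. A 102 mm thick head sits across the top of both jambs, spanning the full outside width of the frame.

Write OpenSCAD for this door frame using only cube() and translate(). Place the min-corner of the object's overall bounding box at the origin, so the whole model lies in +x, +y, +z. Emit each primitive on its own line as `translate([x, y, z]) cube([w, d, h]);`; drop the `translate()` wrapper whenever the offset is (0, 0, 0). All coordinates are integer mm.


cube([83, 110, 2195]);
translate([1042, 0, 0]) cube([83, 110, 2195]);
translate([0, 0, 2195]) cube([1125, 110, 102]);


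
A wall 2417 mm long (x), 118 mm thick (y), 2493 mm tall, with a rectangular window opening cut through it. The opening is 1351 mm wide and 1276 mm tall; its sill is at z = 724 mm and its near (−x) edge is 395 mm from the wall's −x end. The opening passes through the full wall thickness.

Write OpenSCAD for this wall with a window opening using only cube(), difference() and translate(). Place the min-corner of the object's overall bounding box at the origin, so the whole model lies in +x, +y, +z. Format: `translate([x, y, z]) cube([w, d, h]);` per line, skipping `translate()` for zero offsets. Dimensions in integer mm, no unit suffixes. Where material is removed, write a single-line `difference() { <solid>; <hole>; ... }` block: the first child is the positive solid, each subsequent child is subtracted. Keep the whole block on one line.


difference() { cube([2417, 118, 2493]); translate([395, 0, 724]) cube([1351, 118, 1276]); }


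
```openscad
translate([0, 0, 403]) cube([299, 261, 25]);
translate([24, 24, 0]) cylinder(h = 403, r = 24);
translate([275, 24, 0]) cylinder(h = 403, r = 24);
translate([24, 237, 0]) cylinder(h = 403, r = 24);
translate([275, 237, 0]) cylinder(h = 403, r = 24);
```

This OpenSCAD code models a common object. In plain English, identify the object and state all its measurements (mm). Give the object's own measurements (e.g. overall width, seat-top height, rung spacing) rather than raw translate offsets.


A simple wooden stool: a rectangular seat 299 mm (x) by 261 mm (y), 25 mm thick, top face at z = 428 mm, on four round legs, each 48 mm in diameter. The legs rest on z = 0, each leg's axis is inset half a diameter from the nearest pair of seat edges (so the leg's bounding box is flush with the corner).


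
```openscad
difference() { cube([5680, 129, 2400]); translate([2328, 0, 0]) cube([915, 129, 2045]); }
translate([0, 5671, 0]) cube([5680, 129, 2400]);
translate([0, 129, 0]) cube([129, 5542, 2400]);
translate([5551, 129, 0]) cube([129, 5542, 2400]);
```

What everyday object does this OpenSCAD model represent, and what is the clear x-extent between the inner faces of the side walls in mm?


A single room. The interior width is 5422 mm.

Four walls enclosing a rectangle with a door in the front wall — a room. Outside width 5680 minus two 129 mm walls gives 5422 mm.


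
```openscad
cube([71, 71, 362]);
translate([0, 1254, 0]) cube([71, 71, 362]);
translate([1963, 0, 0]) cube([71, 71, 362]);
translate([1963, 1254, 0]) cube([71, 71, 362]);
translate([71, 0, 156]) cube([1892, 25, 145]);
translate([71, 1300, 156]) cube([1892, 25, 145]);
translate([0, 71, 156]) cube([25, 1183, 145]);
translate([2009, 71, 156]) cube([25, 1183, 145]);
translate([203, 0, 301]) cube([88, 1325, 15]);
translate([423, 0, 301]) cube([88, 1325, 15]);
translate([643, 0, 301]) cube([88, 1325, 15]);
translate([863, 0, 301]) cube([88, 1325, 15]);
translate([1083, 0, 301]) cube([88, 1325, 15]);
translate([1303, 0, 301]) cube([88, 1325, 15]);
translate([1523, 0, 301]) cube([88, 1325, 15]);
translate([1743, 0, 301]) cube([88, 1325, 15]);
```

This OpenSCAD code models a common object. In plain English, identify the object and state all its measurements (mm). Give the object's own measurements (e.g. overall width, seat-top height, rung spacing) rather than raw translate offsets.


A bed frame 2034 mm long (x) by 1325 mm wide (y). Four 71×71 mm corner posts, 362 mm tall, at the corners of the footprint. Four rails of 25 mm thickness and 145 mm height run between adjacent posts with their undersides at z = 156 mm, their outer faces flush with the outside of the frame (the two x-running rails run between the posts' inner faces; the two y-running rails run between the posts' inner faces). 8 slats, each 88 mm wide (x) and 15 mm thick, lie across the top of the two x-running rails, running the full 1325 mm width of the frame in y; along x they sit between the end posts with a 132 mm gap after the −x posts and between neighbouring slats and before the +x posts.


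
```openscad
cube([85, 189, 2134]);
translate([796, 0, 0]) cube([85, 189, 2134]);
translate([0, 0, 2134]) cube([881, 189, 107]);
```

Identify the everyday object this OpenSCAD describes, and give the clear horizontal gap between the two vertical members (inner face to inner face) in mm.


A door frame. The clear opening width is 711 mm.

Two 2134 mm tall posts with a header on top — a door frame. The left jamb is 85 mm wide at x = 0; the right jamb starts at x = 796. The clear opening is 796 − 85 = 711 mm.


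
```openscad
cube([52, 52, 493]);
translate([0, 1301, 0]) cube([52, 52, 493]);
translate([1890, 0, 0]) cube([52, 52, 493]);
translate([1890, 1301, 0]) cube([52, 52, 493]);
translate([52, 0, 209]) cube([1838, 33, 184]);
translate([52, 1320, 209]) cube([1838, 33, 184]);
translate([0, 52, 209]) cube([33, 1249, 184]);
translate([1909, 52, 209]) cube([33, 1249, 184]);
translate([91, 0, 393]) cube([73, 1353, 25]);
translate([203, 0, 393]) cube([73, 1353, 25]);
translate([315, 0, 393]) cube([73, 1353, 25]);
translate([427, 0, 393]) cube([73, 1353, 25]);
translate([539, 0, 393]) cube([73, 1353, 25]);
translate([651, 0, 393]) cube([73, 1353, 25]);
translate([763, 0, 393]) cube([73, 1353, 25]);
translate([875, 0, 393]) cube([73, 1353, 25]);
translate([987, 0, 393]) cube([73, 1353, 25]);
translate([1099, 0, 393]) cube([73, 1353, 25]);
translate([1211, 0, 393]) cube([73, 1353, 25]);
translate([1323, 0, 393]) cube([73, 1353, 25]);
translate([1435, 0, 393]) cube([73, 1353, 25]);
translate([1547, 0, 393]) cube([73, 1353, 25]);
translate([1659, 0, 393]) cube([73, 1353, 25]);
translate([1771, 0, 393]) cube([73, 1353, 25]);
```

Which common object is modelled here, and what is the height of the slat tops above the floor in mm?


A bed frame. The slat-top height is 418 mm.

Four posts, four rails, and a row of slats — a bed frame. Slats sit on the rails at z = 209 + 184 = 393; with slat thickness 25, the top is 418 mm.
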